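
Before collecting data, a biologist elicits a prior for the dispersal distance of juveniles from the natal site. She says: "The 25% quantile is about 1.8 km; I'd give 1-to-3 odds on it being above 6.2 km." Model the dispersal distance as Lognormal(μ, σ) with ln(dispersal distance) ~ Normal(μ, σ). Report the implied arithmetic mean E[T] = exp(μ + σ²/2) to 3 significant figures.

E[T] ≈ 5.09 km

If T ~ Lognormal(μ,σ) then ln T ~ Normal(μ,σ), so the p-quantile of ln T is μ + z_p·σ.
ln(1.8) = 0.5878 and ln(6.2) = 1.825; z_{0.25} = -0.6745, z_{0.75} = 0.6745.
σ = (1.825 − 0.5878)/(0.6745 − (-0.6745)) = 0.917.
μ = 0.5878 − (-0.6745)·0.917 = 1.206.
E[T] = exp(μ + σ²/2) = exp(1.206 + 0.4203) = 5.09 km.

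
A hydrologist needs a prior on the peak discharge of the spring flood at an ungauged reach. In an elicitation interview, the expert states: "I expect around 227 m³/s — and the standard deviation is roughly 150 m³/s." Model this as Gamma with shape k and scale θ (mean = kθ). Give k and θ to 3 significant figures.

For Gamma(k, scale θ): mean = kθ, variance = kθ², so CV = 1/√k.
CV = SD/mean = 150/227 = 0.6608, hence k = 1/CV² = 2.29.
Then θ = mean/k = 227/2.29 = 99.1.

k ≈ 2.29, θ ≈ 99.1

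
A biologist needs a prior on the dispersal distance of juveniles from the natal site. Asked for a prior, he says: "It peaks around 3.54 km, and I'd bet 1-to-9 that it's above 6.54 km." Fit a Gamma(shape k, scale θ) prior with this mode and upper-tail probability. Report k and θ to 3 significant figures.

Gamma(k,θ) with k>1 has mode (k−1)θ, so θ = 3.54/(k−1).
Need P(X < 6.54) = 0.9 with θ tied to k this way. Start at k = 2, θ = 3.54: P(X<6.54) ≈ 0.551.
Too low — raise k to concentrate. Iterating converges to k ≈ 6.06.
Then θ = 3.54/(6.06−1) ≈ 0.699.

k ≈ 6.06, θ ≈ 0.699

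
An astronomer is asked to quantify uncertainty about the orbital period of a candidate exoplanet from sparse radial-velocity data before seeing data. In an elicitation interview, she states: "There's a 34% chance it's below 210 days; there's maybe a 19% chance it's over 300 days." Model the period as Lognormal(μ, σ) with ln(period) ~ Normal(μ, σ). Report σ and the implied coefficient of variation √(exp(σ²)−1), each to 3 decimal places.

If T ~ Lognormal(μ,σ) then ln T ~ Normal(μ,σ), so the p-quantile of ln T is μ + z_p·σ.
ln(210) = 5.347 and ln(300) = 5.704; z_{0.34} = -0.4125, z_{0.81} = 0.8779.
σ = (5.704 − 5.347)/(0.8779 − (-0.4125)) = 0.276.
μ = 5.347 − (-0.4125)·0.276 = 5.461.
CV = √(exp(σ²)−1) = √(exp(0.0764)−1) = 0.282.

σ ≈ 0.276, CV ≈ 0.282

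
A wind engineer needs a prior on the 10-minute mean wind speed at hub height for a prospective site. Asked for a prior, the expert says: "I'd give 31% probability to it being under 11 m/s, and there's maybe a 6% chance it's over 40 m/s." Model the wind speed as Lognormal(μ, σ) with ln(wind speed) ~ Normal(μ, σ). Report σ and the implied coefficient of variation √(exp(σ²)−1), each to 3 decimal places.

σ ≈ 0.630, CV ≈ 0.697

If T ~ Lognormal(μ,σ) then ln T ~ Normal(μ,σ), so the p-quantile of ln T is μ + z_p·σ.
ln(11) = 2.398 and ln(40) = 3.689; z_{0.31} = -0.4959, z_{0.94} = 1.555.
σ = (3.689 − 2.398)/(1.555 − (-0.4959)) = 0.630.
μ = 2.398 − (-0.4959)·0.630 = 2.710.
CV = √(exp(σ²)−1) = √(exp(0.3963)−1) = 0.697.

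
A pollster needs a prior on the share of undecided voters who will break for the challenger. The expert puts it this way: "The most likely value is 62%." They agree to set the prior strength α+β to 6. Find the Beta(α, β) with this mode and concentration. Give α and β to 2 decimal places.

For α,β > 1 the Beta mode is (α−1)/(α+β−2). With α+β = 6, the mode is (α−1)/4.
Set (α−1)/4 = 0.62 → α = 1 + 0.62·4 = 3.48.
β = 6 − α = 2.52.

α = 3.48, β = 2.52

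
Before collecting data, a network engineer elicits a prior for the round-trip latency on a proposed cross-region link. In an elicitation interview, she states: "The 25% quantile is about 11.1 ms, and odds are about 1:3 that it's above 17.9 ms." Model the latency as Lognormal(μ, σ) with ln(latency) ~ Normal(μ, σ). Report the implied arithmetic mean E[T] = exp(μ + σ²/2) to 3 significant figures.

E[T] ≈ 15 ms

If T ~ Lognormal(μ,σ) then ln T ~ Normal(μ,σ), so the p-quantile of ln T is μ + z_p·σ.
ln(11.1) = 2.407 and ln(17.9) = 2.885; z_{0.25} = -0.6745, z_{0.75} = 0.6745.
σ = (2.885 − 2.407)/(0.6745 − (-0.6745)) = 0.354.
μ = 2.407 − (-0.6745)·0.354 = 2.646.
E[T] = exp(μ + σ²/2) = exp(2.646 + 0.0627) = 15 ms.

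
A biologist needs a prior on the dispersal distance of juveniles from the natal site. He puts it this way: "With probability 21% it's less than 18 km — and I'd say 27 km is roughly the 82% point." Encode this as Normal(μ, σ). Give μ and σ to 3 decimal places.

For Normal(μ,σ), the p-quantile is μ + z_p·σ. Here z_{0.21} = -0.8064, z_{0.82} = 0.9154.
So 18 = μ − 0.8064σ and 27 = μ + 0.9154σ.
Subtracting: σ = (27 − 18)/(0.9154 − (-0.8064)) = 5.227.
Then μ = 18 − (-0.8064)·5.227 = 22.215.

μ = 22.215, σ = 5.227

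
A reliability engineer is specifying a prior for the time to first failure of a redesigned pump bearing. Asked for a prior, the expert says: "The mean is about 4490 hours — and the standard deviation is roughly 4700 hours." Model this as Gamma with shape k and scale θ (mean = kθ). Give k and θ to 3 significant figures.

For Gamma(k, scale θ): mean = kθ, variance = kθ², so CV = 1/√k.
CV = SD/mean = 4700/4490 = 1.047, hence k = 1/CV² = 0.913.
Then θ = mean/k = 4490/0.913 = 4920.

k ≈ 0.913, θ ≈ 4920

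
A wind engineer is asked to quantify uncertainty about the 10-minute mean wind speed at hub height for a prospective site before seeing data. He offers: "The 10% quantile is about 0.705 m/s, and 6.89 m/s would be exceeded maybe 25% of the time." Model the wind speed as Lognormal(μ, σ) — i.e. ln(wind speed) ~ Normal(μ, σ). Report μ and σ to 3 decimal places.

μ ≈ 1.144, σ ≈ 1.165

If T ~ Lognormal(μ,σ) then ln T ~ Normal(μ,σ), so the p-quantile of ln T is μ + z_p·σ.
ln(0.705) = -0.3496 and ln(6.89) = 1.93; z_{0.1} = -1.282, z_{0.75} = 0.6745.
σ = (1.93 − -0.3496)/(0.6745 − (-1.282)) = 1.165.
μ = -0.3496 − (-1.282)·1.165 = 1.144.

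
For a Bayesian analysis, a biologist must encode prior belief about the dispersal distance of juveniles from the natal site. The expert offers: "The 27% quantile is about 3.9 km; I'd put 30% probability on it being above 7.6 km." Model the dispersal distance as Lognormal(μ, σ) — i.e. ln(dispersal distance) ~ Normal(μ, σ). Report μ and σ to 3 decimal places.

If T ~ Lognormal(μ,σ) then ln T ~ Normal(μ,σ), so the p-quantile of ln T is μ + z_p·σ.
ln(3.9) = 1.361 and ln(7.6) = 2.028; z_{0.27} = -0.6128, z_{0.7} = 0.5244.
σ = (2.028 − 1.361)/(0.5244 − (-0.6128)) = 0.587.
μ = 1.361 − (-0.6128)·0.587 = 1.720.

μ ≈ 1.720, σ ≈ 0.587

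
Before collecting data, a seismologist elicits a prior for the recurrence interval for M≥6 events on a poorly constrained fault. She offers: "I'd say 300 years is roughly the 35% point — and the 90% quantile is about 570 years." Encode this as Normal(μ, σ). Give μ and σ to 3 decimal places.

The p-quantile of Normal(μ,σ) is μ + z_p·σ, with z_{0.35} = -0.3853 and z_{0.9} = 1.282.
Eliminate σ: μ = (z₂·x₁ − z₁·x₂)/(z₂ − z₁) = (1.282·300 − (-0.3853)·570)/1.667 = 362.414.
Then σ = (x₂ − x₁)/(z₂ − z₁) = (570 − 300)/1.667 = 161.980.

μ = 362.414, σ = 161.980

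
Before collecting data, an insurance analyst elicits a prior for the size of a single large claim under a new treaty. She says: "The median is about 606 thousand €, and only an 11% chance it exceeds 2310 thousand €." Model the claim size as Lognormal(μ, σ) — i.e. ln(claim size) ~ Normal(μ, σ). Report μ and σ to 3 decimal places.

μ ≈ 6.407, σ ≈ 1.091

If T ~ Lognormal(μ,σ) then ln T ~ Normal(μ,σ), so the p-quantile of ln T is μ + z_p·σ.
ln(606) = 6.407 and ln(2310) = 7.745; z_{0.5} = 0, z_{0.89} = 1.227.
σ = (7.745 − 6.407)/(1.227 − (0)) = 1.091.
μ = 6.407 − (0)·1.091 = 6.407.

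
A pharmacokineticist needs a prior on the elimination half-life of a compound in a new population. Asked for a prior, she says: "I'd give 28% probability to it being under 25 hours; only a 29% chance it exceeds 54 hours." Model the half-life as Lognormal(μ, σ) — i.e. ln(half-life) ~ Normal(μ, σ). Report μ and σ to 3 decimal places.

If T ~ Lognormal(μ,σ) then ln T ~ Normal(μ,σ), so the p-quantile of ln T is μ + z_p·σ.
ln(25) = 3.219 and ln(54) = 3.989; z_{0.28} = -0.5828, z_{0.71} = 0.5534.
σ = (3.989 − 3.219)/(0.5534 − (-0.5828)) = 0.678.
μ = 3.219 − (-0.5828)·0.678 = 3.614.

μ ≈ 3.614, σ ≈ 0.678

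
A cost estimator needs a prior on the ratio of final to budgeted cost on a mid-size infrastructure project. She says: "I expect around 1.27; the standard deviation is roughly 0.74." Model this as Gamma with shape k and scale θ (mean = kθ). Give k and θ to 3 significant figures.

k ≈ 2.95, θ ≈ 0.431

For Gamma(k, scale θ): mean = kθ, variance = kθ², so CV = 1/√k.
CV = SD/mean = 0.74/1.27 = 0.5827, hence k = 1/CV² = 2.95.
Then θ = mean/k = 1.27/2.95 = 0.431.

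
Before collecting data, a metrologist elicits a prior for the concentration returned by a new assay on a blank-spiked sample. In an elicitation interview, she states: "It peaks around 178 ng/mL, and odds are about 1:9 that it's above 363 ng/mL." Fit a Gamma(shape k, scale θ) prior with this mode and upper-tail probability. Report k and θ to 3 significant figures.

Gamma(k,θ) with k>1 has mode (k−1)θ, so θ = 178/(k−1).
Need P(X < 363) = 0.9 with θ tied to k this way. Start at k = 2, θ = 178: P(X<363) ≈ 0.605.
Too low — raise k to concentrate. Iterating converges to k ≈ 4.78.
Then θ = 178/(4.78−1) ≈ 47.1.

k ≈ 4.78, θ ≈ 47.1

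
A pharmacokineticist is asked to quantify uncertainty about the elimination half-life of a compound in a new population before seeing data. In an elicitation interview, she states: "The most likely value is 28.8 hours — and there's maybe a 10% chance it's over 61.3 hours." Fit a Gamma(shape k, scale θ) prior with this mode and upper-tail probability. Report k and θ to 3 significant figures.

k ≈ 4.37, θ ≈ 8.55

Gamma(k,θ) with k>1 has mode (k−1)θ, so θ = 28.8/(k−1).
Need P(X < 61.3) = 0.9 with θ tied to k this way. Start at k = 2, θ = 28.8: P(X<61.3) ≈ 0.628.
Too low — raise k to concentrate. Iterating converges to k ≈ 4.37.
Then θ = 28.8/(4.37−1) ≈ 8.55.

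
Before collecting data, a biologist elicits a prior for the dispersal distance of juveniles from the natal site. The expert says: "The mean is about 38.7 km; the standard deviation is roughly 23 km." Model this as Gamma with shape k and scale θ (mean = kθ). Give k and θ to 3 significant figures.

For Gamma(k, scale θ): mean = kθ, variance = kθ², so CV = 1/√k.
CV = SD/mean = 23/38.7 = 0.5943, hence k = 1/CV² = 2.83.
Then θ = mean/k = 38.7/2.83 = 13.7.

k ≈ 2.83, θ ≈ 13.7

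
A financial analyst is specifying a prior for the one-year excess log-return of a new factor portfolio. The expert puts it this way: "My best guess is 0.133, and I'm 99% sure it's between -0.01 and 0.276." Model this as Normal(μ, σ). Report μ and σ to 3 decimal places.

μ = 0.133, σ = 0.056

A symmetric 99% interval runs μ ± z·σ with z = 2.576.
Half-width = 0.143, so σ = 0.143/2.576 = 0.056.
μ is the stated best guess, 0.133.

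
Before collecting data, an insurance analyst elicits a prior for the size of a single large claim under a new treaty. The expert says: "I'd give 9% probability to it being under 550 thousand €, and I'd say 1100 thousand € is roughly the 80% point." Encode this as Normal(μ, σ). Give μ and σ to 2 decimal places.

μ = 887.90, σ = 252.02

The p-quantile of Normal(μ,σ) is μ + z_p·σ, with z_{0.09} = -1.341 and z_{0.8} = 0.8416.
Eliminate σ: μ = (z₂·x₁ − z₁·x₂)/(z₂ − z₁) = (0.8416·550 − (-1.341)·1100)/2.182 = 887.90.
Then σ = (x₂ − x₁)/(z₂ − z₁) = (1100 − 550)/2.182 = 252.02.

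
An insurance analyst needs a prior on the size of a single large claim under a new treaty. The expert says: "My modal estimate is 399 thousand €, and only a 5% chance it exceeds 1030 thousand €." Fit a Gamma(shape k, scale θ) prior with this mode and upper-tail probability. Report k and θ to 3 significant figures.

k ≈ 4.01, θ ≈ 133

Gamma(k,θ) with k>1 has mode (k−1)θ, so θ = 399/(k−1).
Need P(X < 1030) = 0.95 with θ tied to k this way. Start at k = 2, θ = 399: P(X<1030) ≈ 0.729.
Too low — raise k to concentrate. Iterating converges to k ≈ 4.01.
Then θ = 399/(4.01−1) ≈ 133.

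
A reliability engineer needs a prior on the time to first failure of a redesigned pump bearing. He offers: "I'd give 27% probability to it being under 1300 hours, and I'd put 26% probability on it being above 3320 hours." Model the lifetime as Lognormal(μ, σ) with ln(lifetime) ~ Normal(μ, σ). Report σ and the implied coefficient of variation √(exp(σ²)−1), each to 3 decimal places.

If T ~ Lognormal(μ,σ) then ln T ~ Normal(μ,σ), so the p-quantile of ln T is μ + z_p·σ.
ln(1300) = 7.17 and ln(3320) = 8.108; z_{0.27} = -0.6128, z_{0.74} = 0.6433.
σ = (8.108 − 7.17)/(0.6433 − (-0.6128)) = 0.746.
μ = 7.17 − (-0.6128)·0.746 = 7.628.
CV = √(exp(σ²)−1) = √(exp(0.5571)−1) = 0.864.

σ ≈ 0.746, CV ≈ 0.864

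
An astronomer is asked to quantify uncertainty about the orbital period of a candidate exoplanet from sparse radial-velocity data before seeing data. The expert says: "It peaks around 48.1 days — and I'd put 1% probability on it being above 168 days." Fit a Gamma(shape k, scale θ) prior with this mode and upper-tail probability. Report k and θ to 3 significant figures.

Gamma(k,θ) with k>1 has mode (k−1)θ, so θ = 48.1/(k−1).
Need P(X < 168) = 0.99 with θ tied to k this way. Start at k = 2, θ = 48.1: P(X<168) ≈ 0.863.
Too low — raise k to concentrate. Iterating converges to k ≈ 3.77.
Then θ = 48.1/(3.77−1) ≈ 17.4.

k ≈ 3.77, θ ≈ 17.4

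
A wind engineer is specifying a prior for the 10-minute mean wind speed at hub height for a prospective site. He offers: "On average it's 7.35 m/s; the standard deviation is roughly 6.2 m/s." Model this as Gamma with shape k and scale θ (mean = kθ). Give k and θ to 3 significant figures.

k ≈ 1.41, θ ≈ 5.23

For Gamma(k, scale θ): mean = kθ, variance = kθ², so CV = 1/√k.
CV = SD/mean = 6.2/7.35 = 0.8435, hence k = 1/CV² = 1.41.
Then θ = mean/k = 7.35/1.41 = 5.23.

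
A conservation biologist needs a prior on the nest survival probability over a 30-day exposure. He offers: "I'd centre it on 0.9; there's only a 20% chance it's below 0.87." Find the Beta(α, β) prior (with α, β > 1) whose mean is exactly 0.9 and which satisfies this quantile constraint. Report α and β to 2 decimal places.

α ≈ 56.77, β ≈ 6.31

With mean 0.9 fixed, write α = 0.9s, β = 0.1s where s = α+β.
Need P(θ < 0.87) = 0.2 under Beta(0.9s, 0.1s). Normal approximation: (q−m)/√(m(1−m)/s) ≈ z_{0.2} = -0.842, so s ≈ 0.9·0.1·(-0.842)²/(0.87−0.9)² = 70.8.
At s = 70.8: P(θ<0.87) ≈ 0.190. Adjusting to match 0.2 gives s ≈ 63.08.
So α = 0.9·63.08 ≈ 56.77, β = 0.1·63.08 ≈ 6.31.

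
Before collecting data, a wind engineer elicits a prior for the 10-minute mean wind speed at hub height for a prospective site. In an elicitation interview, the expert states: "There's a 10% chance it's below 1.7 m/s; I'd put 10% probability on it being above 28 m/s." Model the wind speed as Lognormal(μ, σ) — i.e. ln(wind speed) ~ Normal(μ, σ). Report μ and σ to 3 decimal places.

If T ~ Lognormal(μ,σ) then ln T ~ Normal(μ,σ), so the p-quantile of ln T is μ + z_p·σ.
ln(1.7) = 0.5306 and ln(28) = 3.332; z_{0.1} = -1.282, z_{0.9} = 1.282.
σ = (3.332 − 0.5306)/(1.282 − (-1.282)) = 1.093.
μ = 0.5306 − (-1.282)·1.093 = 1.931.

μ ≈ 1.931, σ ≈ 1.093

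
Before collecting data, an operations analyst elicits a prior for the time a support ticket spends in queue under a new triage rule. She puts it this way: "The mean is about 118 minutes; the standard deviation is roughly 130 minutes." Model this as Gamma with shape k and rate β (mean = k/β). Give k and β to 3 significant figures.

For Gamma(k, rate β): mean = k/β, variance = k/β², so CV = 1/√k.
CV = SD/mean = 130/118 = 1.102, hence k = 1/CV² = 0.824.
Then β = k/mean = 0.824/118 = 0.00698.

k ≈ 0.824, β ≈ 0.00698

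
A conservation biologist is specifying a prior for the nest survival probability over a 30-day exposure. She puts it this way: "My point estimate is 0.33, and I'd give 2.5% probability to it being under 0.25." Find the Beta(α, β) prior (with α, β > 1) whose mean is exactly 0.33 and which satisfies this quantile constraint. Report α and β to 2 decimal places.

α ≈ 40.56, β ≈ 82.34

With mean 0.33 fixed, write α = 0.33s, β = 0.67s where s = α+β.
Need P(θ < 0.25) = 0.025 under Beta(0.33s, 0.67s). Normal approximation: (q−m)/√(m(1−m)/s) ≈ z_{0.025} = -1.96, so s ≈ 0.33·0.67·(-1.96)²/(0.25−0.33)² = 132.7.
At s = 132.7: P(θ<0.25) ≈ 0.021. Adjusting to match 0.025 gives s ≈ 122.90.
So α = 0.33·122.90 ≈ 40.56, β = 0.67·122.90 ≈ 82.34.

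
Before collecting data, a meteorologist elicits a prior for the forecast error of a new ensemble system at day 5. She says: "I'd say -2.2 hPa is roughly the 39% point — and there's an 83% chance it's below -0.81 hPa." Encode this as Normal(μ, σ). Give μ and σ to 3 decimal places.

The p-quantile of Normal(μ,σ) is μ + z_p·σ, with z_{0.39} = -0.2793 and z_{0.83} = 0.9542.
Eliminate σ: μ = (z₂·x₁ − z₁·x₂)/(z₂ − z₁) = (0.9542·-2.2 − (-0.2793)·-0.81)/1.233 = -1.885.
Then σ = (x₂ − x₁)/(z₂ − z₁) = (-0.81 − -2.2)/1.233 = 1.127.

μ = -1.885, σ = 1.127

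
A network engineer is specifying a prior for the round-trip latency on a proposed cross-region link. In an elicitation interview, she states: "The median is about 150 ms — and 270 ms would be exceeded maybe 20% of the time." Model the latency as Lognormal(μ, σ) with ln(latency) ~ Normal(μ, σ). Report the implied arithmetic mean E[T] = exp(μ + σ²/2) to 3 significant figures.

E[T] ≈ 191 ms

If T ~ Lognormal(μ,σ) then ln T ~ Normal(μ,σ), so the p-quantile of ln T is μ + z_p·σ.
ln(150) = 5.011 and ln(270) = 5.598; z_{0.5} = 0, z_{0.8} = 0.8416.
σ = (5.598 − 5.011)/(0.8416 − (0)) = 0.698.
μ = 5.011 − (0)·0.698 = 5.011.
E[T] = exp(μ + σ²/2) = exp(5.011 + 0.2439) = 191 ms.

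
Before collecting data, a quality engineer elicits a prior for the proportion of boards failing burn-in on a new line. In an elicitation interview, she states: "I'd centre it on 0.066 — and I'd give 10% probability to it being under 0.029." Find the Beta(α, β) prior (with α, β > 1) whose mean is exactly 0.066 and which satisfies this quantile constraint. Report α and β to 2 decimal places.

With mean 0.066 fixed, write α = 0.066s, β = 0.934s where s = α+β.
Need P(θ < 0.029) = 0.1 under Beta(0.066s, 0.934s). Normal approximation: (q−m)/√(m(1−m)/s) ≈ z_{0.1} = -1.28, so s ≈ 0.066·0.934·(-1.28)²/(0.029−0.066)² = 74.0.
At s = 74.0: P(θ<0.029) ≈ 0.069. Adjusting to match 0.1 gives s ≈ 58.32.
So α = 0.066·58.32 ≈ 3.85, β = 0.934·58.32 ≈ 54.48.

α ≈ 3.85, β ≈ 54.48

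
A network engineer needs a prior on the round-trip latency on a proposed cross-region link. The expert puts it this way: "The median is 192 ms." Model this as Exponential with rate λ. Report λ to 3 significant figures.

Exponential median = ln 2 / λ, so λ = ln 2 / 192.0 = 0.00361.

λ ≈ 0.00361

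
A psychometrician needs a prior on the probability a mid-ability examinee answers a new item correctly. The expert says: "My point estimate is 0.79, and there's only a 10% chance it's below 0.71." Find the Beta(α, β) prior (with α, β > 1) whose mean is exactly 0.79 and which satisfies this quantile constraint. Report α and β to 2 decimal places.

α ≈ 35.42, β ≈ 9.42

With mean 0.79 fixed, write α = 0.79s, β = 0.21s where s = α+β.
Need P(θ < 0.71) = 0.1 under Beta(0.79s, 0.21s). Normal approximation: (q−m)/√(m(1−m)/s) ≈ z_{0.1} = -1.28, so s ≈ 0.79·0.21·(-1.28)²/(0.71−0.79)² = 42.6.
At s = 42.6: P(θ<0.71) ≈ 0.105. Adjusting to match 0.1 gives s ≈ 44.83.
So α = 0.79·44.83 ≈ 35.42, β = 0.21·44.83 ≈ 9.42.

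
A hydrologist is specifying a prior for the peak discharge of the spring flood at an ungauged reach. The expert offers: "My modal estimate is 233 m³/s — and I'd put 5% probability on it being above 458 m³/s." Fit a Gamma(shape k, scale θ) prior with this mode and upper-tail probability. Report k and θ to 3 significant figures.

k ≈ 7.07, θ ≈ 38.4

Gamma(k,θ) with k>1 has mode (k−1)θ, so θ = 233/(k−1).
Need P(X < 458) = 0.95 with θ tied to k this way. Start at k = 2, θ = 233: P(X<458) ≈ 0.585.
Too low — raise k to concentrate. Iterating converges to k ≈ 7.07.
Then θ = 233/(7.07−1) ≈ 38.4.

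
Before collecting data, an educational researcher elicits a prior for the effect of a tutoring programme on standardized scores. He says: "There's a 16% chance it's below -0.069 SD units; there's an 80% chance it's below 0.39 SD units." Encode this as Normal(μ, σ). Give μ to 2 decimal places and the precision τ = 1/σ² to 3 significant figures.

For Normal(μ,σ), the p-quantile is μ + z_p·σ. Here z_{0.16} = -0.9945, z_{0.8} = 0.8416.
So -0.069 = μ − 0.9945σ and 0.39 = μ + 0.8416σ.
Subtracting: σ = (0.39 − -0.069)/(0.8416 − (-0.9945)) = 0.25.
Then μ = -0.069 − (-0.9945)·0.25 = 0.18.
Precision τ = 1/σ² = 1/0.25² = 16.

μ = 0.18, τ = 16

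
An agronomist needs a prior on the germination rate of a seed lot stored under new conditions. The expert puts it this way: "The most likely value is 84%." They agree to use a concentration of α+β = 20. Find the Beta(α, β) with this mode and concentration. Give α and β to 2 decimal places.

For α,β > 1 the Beta mode is (α−1)/(α+β−2). With α+β = 20, the mode is (α−1)/18.
Set (α−1)/18 = 0.84 → α = 1 + 0.84·18 = 16.12.
β = 20 − α = 3.88.

α = 16.12, β = 3.88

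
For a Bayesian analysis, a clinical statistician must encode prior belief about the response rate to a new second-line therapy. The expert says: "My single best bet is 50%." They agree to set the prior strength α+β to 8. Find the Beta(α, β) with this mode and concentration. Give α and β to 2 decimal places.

α = 4.00, β = 4.00

For α,β > 1 the Beta mode is (α−1)/(α+β−2). With α+β = 8, the mode is (α−1)/6.
Set (α−1)/6 = 0.5 → α = 1 + 0.5·6 = 4.00.
β = 8 − α = 4.00.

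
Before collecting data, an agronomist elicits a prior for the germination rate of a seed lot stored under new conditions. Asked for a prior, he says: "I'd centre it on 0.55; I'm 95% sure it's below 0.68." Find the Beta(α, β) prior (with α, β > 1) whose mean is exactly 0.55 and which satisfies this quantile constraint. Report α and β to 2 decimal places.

With mean 0.55 fixed, write α = 0.55s, β = 0.45s where s = α+β.
Need P(θ < 0.68) = 0.95 under Beta(0.55s, 0.45s). Normal approximation: (q−m)/√(m(1−m)/s) ≈ z_{0.95} = 1.64, so s ≈ 0.55·0.45·(1.64)²/(0.68−0.55)² = 39.6.
At s = 39.6: P(θ<0.68) ≈ 0.954. Adjusting to match 0.95 gives s ≈ 37.82.
So α = 0.55·37.82 ≈ 20.80, β = 0.45·37.82 ≈ 17.02.

α ≈ 20.80, β ≈ 17.02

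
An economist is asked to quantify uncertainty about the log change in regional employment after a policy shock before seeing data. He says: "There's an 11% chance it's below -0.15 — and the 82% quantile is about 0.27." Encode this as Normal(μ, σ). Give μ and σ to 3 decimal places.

For Normal(μ,σ), the p-quantile is μ + z_p·σ. Here z_{0.11} = -1.227, z_{0.82} = 0.9154.
So -0.15 = μ − 1.227σ and 0.27 = μ + 0.9154σ.
Subtracting: σ = (0.27 − -0.15)/(0.9154 − (-1.227)) = 0.196.
Then μ = -0.15 − (-1.227)·0.196 = 0.091.

μ = 0.091, σ = 0.196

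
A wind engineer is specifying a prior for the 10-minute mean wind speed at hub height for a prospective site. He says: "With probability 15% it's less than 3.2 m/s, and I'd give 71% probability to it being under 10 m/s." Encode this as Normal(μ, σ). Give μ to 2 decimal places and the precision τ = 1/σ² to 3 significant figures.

μ = 7.63, τ = 0.0547

For Normal(μ,σ), the p-quantile is μ + z_p·σ. Here z_{0.15} = -1.036, z_{0.71} = 0.5534.
So 3.2 = μ − 1.036σ and 10 = μ + 0.5534σ.
Subtracting: σ = (10 − 3.2)/(0.5534 − (-1.036)) = 4.28.
Then μ = 3.2 − (-1.036)·4.28 = 7.63.
Precision τ = 1/σ² = 1/4.277² = 0.0547.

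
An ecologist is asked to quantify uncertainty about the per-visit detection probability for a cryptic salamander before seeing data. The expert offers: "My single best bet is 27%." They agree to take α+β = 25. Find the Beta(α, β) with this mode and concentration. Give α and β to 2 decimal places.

For α,β > 1 the Beta mode is (α−1)/(α+β−2). With α+β = 25, the mode is (α−1)/23.
Set (α−1)/23 = 0.27 → α = 1 + 0.27·23 = 7.21.
β = 25 − α = 17.79.

α = 7.21, β = 17.79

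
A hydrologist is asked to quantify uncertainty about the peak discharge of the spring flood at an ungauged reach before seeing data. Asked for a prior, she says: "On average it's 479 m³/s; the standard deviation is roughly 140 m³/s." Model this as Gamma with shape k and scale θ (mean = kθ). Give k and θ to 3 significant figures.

For Gamma(k, scale θ): mean = kθ, variance = kθ², so CV = 1/√k.
CV = SD/mean = 140/479 = 0.2923, hence k = 1/CV² = 11.7.
Then θ = mean/k = 479/11.7 = 40.9.

k ≈ 11.7, θ ≈ 40.9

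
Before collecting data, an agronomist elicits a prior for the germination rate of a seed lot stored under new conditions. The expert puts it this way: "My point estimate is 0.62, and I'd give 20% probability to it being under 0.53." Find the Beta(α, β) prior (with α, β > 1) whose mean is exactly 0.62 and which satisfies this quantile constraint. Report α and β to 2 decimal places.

α ≈ 12.50, β ≈ 7.66

With mean 0.62 fixed, write α = 0.62s, β = 0.38s where s = α+β.
Need P(θ < 0.53) = 0.2 under Beta(0.62s, 0.38s). Normal approximation: (q−m)/√(m(1−m)/s) ≈ z_{0.2} = -0.842, so s ≈ 0.62·0.38·(-0.842)²/(0.53−0.62)² = 20.6.
At s = 20.6: P(θ<0.53) ≈ 0.198. Adjusting to match 0.2 gives s ≈ 20.17.
So α = 0.62·20.17 ≈ 12.50, β = 0.38·20.17 ≈ 7.66.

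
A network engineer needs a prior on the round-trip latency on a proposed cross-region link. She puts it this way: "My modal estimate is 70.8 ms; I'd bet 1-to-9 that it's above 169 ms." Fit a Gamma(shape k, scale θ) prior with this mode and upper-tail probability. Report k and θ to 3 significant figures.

k ≈ 3.54, θ ≈ 27.9

Gamma(k,θ) with k>1 has mode (k−1)θ, so θ = 70.8/(k−1).
Need P(X < 169) = 0.9 with θ tied to k this way. Start at k = 2, θ = 70.8: P(X<169) ≈ 0.689.
Too low — raise k to concentrate. Iterating converges to k ≈ 3.54.
Then θ = 70.8/(3.54−1) ≈ 27.9.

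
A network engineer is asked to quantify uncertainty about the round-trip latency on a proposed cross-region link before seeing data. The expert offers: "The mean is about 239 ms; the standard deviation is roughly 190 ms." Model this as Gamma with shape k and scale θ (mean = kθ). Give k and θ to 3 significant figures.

For Gamma(k, scale θ): mean = kθ, variance = kθ², so CV = 1/√k.
CV = SD/mean = 190/239 = 0.795, hence k = 1/CV² = 1.58.
Then θ = mean/k = 239/1.58 = 151.

k ≈ 1.58, θ ≈ 151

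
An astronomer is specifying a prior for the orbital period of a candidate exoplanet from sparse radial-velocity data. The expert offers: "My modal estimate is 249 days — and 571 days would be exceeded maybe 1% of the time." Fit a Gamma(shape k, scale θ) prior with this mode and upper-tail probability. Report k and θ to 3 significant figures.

Gamma(k,θ) with k>1 has mode (k−1)θ, so θ = 249/(k−1).
Need P(X < 571) = 0.99 with θ tied to k this way. Start at k = 2, θ = 249: P(X<571) ≈ 0.668.
Too low — raise k to concentrate. Iterating converges to k ≈ 7.94.
Then θ = 249/(7.94−1) ≈ 35.9.

k ≈ 7.94, θ ≈ 35.9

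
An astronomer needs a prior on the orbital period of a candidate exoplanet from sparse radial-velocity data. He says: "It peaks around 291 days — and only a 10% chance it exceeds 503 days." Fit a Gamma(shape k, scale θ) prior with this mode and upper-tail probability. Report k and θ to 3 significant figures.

Gamma(k,θ) with k>1 has mode (k−1)θ, so θ = 291/(k−1).
Need P(X < 503) = 0.9 with θ tied to k this way. Start at k = 2, θ = 291: P(X<503) ≈ 0.516.
Too low — raise k to concentrate. Iterating converges to k ≈ 7.33.
Then θ = 291/(7.33−1) ≈ 46.

k ≈ 7.33, θ ≈ 46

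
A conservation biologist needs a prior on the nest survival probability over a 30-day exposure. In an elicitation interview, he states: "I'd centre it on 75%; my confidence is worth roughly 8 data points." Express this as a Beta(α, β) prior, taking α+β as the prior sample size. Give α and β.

α = 6, β = 2

Under the effective-sample-size interpretation, Beta(α, β) has prior mean α/(α+β) and prior sample size α+β.
So α+β = 8 and α/(α+β) = 0.75, giving α = 0.75·8 = 6 and β = 8 − 6 = 2.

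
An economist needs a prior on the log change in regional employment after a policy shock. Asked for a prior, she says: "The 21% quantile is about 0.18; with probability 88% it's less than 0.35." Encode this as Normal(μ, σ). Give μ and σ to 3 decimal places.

For Normal(μ,σ), the p-quantile is μ + z_p·σ. Here z_{0.21} = -0.8064, z_{0.88} = 1.175.
So 0.18 = μ − 0.8064σ and 0.35 = μ + 1.175σ.
Subtracting: σ = (0.35 − 0.18)/(1.175 − (-0.8064)) = 0.086.
Then μ = 0.18 − (-0.8064)·0.086 = 0.249.

μ = 0.249, σ = 0.086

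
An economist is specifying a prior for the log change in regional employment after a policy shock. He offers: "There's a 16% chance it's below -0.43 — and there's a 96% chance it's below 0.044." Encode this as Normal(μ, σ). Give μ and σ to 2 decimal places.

The p-quantile of Normal(μ,σ) is μ + z_p·σ, with z_{0.16} = -0.9945 and z_{0.96} = 1.751.
Eliminate σ: μ = (z₂·x₁ − z₁·x₂)/(z₂ − z₁) = (1.751·-0.43 − (-0.9945)·0.044)/2.745 = -0.26.
Then σ = (x₂ − x₁)/(z₂ − z₁) = (0.044 − -0.43)/2.745 = 0.17.

μ = -0.26, σ = 0.17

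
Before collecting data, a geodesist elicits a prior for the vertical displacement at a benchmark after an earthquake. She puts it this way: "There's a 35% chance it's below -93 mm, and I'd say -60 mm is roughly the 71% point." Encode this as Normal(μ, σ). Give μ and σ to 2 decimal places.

The p-quantile of Normal(μ,σ) is μ + z_p·σ, with z_{0.35} = -0.3853 and z_{0.71} = 0.5534.
Eliminate σ: μ = (z₂·x₁ − z₁·x₂)/(z₂ − z₁) = (0.5534·-93 − (-0.3853)·-60)/0.9387 = -79.45.
Then σ = (x₂ − x₁)/(z₂ − z₁) = (-60 − -93)/0.9387 = 35.15.

μ = -79.45, σ = 35.15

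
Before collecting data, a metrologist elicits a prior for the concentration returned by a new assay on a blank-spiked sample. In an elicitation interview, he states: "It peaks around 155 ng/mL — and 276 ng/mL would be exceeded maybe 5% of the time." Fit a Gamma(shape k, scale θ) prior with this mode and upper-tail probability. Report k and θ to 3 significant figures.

Gamma(k,θ) with k>1 has mode (k−1)θ, so θ = 155/(k−1).
Need P(X < 276) = 0.95 with θ tied to k this way. Start at k = 2, θ = 155: P(X<276) ≈ 0.531.
Too low — raise k to concentrate. Iterating converges to k ≈ 9.37.
Then θ = 155/(9.37−1) ≈ 18.5.

k ≈ 9.37, θ ≈ 18.5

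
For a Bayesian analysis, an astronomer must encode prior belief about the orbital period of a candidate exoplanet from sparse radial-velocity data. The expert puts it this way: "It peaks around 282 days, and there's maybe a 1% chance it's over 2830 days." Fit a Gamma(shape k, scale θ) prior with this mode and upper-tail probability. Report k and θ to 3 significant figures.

k ≈ 1.58, θ ≈ 485

Gamma(k,θ) with k>1 has mode (k−1)θ, so θ = 282/(k−1).
Need P(X < 2830) = 0.99 with θ tied to k this way. Start at k = 2, θ = 282: P(X<2830) ≈ 1.000.
Too high — lower k to spread out. Iterating converges to k ≈ 1.58.
Then θ = 282/(1.58−1) ≈ 485.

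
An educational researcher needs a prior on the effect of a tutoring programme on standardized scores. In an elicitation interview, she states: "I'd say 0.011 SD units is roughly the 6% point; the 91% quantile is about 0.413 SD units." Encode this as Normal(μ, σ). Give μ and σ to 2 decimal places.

μ = 0.23, σ = 0.14

The p-quantile of Normal(μ,σ) is μ + z_p·σ, with z_{0.06} = -1.555 and z_{0.91} = 1.341.
Eliminate σ: μ = (z₂·x₁ − z₁·x₂)/(z₂ − z₁) = (1.341·0.011 − (-1.555)·0.413)/2.896 = 0.23.
Then σ = (x₂ − x₁)/(z₂ − z₁) = (0.413 − 0.011)/2.896 = 0.14.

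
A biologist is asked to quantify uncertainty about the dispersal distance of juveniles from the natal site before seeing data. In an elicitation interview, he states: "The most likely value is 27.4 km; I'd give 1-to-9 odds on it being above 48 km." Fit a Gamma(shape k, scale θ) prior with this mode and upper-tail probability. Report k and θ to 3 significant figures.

Gamma(k,θ) with k>1 has mode (k−1)θ, so θ = 27.4/(k−1).
Need P(X < 48) = 0.9 with θ tied to k this way. Start at k = 2, θ = 27.4: P(X<48) ≈ 0.523.
Too low — raise k to concentrate. Iterating converges to k ≈ 7.04.
Then θ = 27.4/(7.04−1) ≈ 4.54.

k ≈ 7.04, θ ≈ 4.54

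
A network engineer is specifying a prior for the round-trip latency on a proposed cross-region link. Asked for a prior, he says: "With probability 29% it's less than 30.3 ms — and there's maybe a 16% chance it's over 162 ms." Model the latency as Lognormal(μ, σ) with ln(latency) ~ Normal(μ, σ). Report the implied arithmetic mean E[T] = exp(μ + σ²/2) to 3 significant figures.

E[T] ≈ 99.2 ms

If T ~ Lognormal(μ,σ) then ln T ~ Normal(μ,σ), so the p-quantile of ln T is μ + z_p·σ.
ln(30.3) = 3.411 and ln(162) = 5.088; z_{0.29} = -0.5534, z_{0.84} = 0.9945.
σ = (5.088 − 3.411)/(0.9945 − (-0.5534)) = 1.083.
μ = 3.411 − (-0.5534)·1.083 = 4.011.
E[T] = exp(μ + σ²/2) = exp(4.011 + 0.5865) = 99.2 ms.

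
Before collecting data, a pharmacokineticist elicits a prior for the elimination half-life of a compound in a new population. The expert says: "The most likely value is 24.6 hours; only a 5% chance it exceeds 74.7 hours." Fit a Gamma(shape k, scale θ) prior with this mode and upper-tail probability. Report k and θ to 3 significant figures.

k ≈ 3.14, θ ≈ 11.5

Gamma(k,θ) with k>1 has mode (k−1)θ, so θ = 24.6/(k−1).
Need P(X < 74.7) = 0.95 with θ tied to k this way. Start at k = 2, θ = 24.6: P(X<74.7) ≈ 0.806.
Too low — raise k to concentrate. Iterating converges to k ≈ 3.14.
Then θ = 24.6/(3.14−1) ≈ 11.5.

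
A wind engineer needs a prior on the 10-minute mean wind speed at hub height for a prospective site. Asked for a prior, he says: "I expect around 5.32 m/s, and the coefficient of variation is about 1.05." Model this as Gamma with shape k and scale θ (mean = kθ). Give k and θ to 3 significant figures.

For Gamma(k, scale θ): mean = kθ, variance = kθ², so CV = 1/√k.
CV = 1.05, hence k = 1/CV² = 0.907.
Then θ = mean/k = 5.32/0.907 = 5.87.

k ≈ 0.907, θ ≈ 5.87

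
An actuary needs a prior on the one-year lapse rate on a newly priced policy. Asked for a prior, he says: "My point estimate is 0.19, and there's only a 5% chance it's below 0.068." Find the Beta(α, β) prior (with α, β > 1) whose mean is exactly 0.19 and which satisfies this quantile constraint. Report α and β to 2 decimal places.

With mean 0.19 fixed, write α = 0.19s, β = 0.81s where s = α+β.
Need P(θ < 0.068) = 0.05 under Beta(0.19s, 0.81s). Normal approximation: (q−m)/√(m(1−m)/s) ≈ z_{0.05} = -1.64, so s ≈ 0.19·0.81·(-1.64)²/(0.068−0.19)² = 28.0.
At s = 28.0: P(θ<0.068) ≈ 0.022. Adjusting to match 0.05 gives s ≈ 19.66.
So α = 0.19·19.66 ≈ 3.74, β = 0.81·19.66 ≈ 15.93.

α ≈ 3.74, β ≈ 15.93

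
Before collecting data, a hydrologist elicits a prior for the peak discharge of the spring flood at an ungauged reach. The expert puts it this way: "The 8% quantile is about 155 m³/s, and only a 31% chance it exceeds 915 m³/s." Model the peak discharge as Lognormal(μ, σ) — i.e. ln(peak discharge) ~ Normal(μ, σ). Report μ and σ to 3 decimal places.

μ ≈ 6.356, σ ≈ 0.934

If T ~ Lognormal(μ,σ) then ln T ~ Normal(μ,σ), so the p-quantile of ln T is μ + z_p·σ.
ln(155) = 5.043 and ln(915) = 6.819; z_{0.08} = -1.405, z_{0.69} = 0.4959.
σ = (6.819 − 5.043)/(0.4959 − (-1.405)) = 0.934.
μ = 5.043 − (-1.405)·0.934 = 6.356.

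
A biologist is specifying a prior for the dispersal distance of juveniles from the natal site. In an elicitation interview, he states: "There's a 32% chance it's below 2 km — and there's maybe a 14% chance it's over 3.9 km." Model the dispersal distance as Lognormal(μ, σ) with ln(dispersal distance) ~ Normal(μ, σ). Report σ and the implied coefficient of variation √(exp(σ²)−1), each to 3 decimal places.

If T ~ Lognormal(μ,σ) then ln T ~ Normal(μ,σ), so the p-quantile of ln T is μ + z_p·σ.
ln(2) = 0.6931 and ln(3.9) = 1.361; z_{0.32} = -0.4677, z_{0.86} = 1.08.
σ = (1.361 − 0.6931)/(1.08 − (-0.4677)) = 0.431.
μ = 0.6931 − (-0.4677)·0.431 = 0.895.
CV = √(exp(σ²)−1) = √(exp(0.1861)−1) = 0.452.

σ ≈ 0.431, CV ≈ 0.452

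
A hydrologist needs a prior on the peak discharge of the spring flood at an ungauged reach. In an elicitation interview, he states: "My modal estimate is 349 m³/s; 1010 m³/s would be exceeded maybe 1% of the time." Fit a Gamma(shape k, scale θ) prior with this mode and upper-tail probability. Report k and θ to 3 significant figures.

k ≈ 5.02, θ ≈ 86.8

Gamma(k,θ) with k>1 has mode (k−1)θ, so θ = 349/(k−1).
Need P(X < 1010) = 0.99 with θ tied to k this way. Start at k = 2, θ = 349: P(X<1010) ≈ 0.784.
Too low — raise k to concentrate. Iterating converges to k ≈ 5.02.
Then θ = 349/(5.02−1) ≈ 86.8.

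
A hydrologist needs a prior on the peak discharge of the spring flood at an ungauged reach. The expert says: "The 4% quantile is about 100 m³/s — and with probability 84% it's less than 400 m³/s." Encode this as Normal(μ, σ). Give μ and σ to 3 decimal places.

μ = 291.322, σ = 109.284

The p-quantile of Normal(μ,σ) is μ + z_p·σ, with z_{0.04} = -1.751 and z_{0.84} = 0.9945.
Eliminate σ: μ = (z₂·x₁ − z₁·x₂)/(z₂ − z₁) = (0.9945·100 − (-1.751)·400)/2.745 = 291.322.
Then σ = (x₂ − x₁)/(z₂ − z₁) = (400 − 100)/2.745 = 109.284.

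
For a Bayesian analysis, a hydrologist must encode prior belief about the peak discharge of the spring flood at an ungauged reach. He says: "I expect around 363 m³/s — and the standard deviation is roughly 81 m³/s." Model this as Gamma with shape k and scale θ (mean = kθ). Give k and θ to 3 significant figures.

k ≈ 20.1, θ ≈ 18.1

For Gamma(k, scale θ): mean = kθ, variance = kθ², so CV = 1/√k.
CV = SD/mean = 81/363 = 0.2231, hence k = 1/CV² = 20.1.
Then θ = mean/k = 363/20.1 = 18.1.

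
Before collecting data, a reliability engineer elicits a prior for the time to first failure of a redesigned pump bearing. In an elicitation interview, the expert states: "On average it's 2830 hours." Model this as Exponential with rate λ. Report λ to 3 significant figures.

Exponential mean = 1/λ, so λ = 1/2830.0 = 0.000353.

λ ≈ 0.000353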